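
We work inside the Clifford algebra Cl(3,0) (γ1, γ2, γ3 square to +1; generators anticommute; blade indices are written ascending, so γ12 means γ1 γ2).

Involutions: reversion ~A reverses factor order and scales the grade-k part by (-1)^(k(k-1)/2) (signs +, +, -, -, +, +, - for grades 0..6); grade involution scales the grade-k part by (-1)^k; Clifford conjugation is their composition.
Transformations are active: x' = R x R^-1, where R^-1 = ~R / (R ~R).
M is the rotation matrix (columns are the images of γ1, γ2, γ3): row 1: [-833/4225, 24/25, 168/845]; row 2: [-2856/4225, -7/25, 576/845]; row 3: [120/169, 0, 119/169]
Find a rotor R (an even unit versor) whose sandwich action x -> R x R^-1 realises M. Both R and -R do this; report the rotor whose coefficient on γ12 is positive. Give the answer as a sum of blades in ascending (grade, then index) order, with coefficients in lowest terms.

Method: write R = a + b12*γ12 + b13*γ13 + b23*γ23 with a^2 + b12^2 + b13^2 + b23^2 = 1 (so R^-1 = ~R). Expanding the columns R e_j ~R gives tr M = 4a^2 - 1 and, from the antisymmetric part, M21 - M12 = -4a*b12, M13 - M31 = 4a*b13, M32 - M23 = -4a*b23.
Here tr M = 959/4225, so a^2 = (1 + tr M)/4 = 1296/4225 and a = ±36/65. Taking a = 36/65: M21 - M12 = -6912/4225, M13 - M31 = -432/845, M32 - M23 = -576/845, giving b12 = 48/65, b13 = -3/13, b23 = 4/13, i.e. R = 36/65 + 48/65*γ12 - 3/13*γ13 + 4/13*γ23.
Its γ12 coefficient is already positive.
Answer: 36/65 + 48/65*γ12 - 3/13*γ13 + 4/13*γ23. Recall the cover is two-to-one: with M of trace 959/4225, both preimages act alike, and the stated γ12 sign chooses the sheet.


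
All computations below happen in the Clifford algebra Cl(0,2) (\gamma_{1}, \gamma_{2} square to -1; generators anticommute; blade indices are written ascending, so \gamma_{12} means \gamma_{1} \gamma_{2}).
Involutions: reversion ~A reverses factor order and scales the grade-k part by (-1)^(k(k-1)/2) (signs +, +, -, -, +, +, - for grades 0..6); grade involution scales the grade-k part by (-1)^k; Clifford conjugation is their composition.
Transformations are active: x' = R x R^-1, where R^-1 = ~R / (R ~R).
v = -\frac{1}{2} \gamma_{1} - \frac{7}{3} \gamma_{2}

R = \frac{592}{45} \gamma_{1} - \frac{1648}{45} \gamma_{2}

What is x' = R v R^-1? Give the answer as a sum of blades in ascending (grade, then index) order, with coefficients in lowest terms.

~R = \frac{592}{45} \gamma_{1} - \frac{1648}{45} \gamma_{2}, and R ~R = -\frac{3066368}{2025}, so R^-1 = ~R / (-\frac{3066368}{2025}).
R v = -\frac{10648}{135} - \frac{6616}{135} \gamma_{12}
Answer: \frac{33607}{17967} \gamma_{1} - \frac{17749}{11978} \gamma_{2}


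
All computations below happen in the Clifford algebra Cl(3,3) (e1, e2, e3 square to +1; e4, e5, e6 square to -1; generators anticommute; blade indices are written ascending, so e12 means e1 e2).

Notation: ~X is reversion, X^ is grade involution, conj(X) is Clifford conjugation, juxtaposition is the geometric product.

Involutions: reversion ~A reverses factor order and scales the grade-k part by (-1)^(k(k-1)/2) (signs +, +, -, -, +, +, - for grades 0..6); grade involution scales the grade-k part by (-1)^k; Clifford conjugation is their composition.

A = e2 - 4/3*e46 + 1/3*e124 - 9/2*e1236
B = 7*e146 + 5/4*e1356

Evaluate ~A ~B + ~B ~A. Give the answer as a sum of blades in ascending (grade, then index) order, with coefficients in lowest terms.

first term: 28/3*e1 - 45/8*e25 - 7/3*e26 - 63/2*e234 + 7*e1246 + 5/3*e1345 - 5/4*e12356 + 5/12*e23456
second term: 28/3*e1 + 45/8*e25 + 7/3*e26 - 63/2*e234 - 7*e1246 - 5/3*e1345 - 5/4*e12356 - 5/12*e23456
Answer: 56/3*e1 - 63*e234 - 5/2*e12356


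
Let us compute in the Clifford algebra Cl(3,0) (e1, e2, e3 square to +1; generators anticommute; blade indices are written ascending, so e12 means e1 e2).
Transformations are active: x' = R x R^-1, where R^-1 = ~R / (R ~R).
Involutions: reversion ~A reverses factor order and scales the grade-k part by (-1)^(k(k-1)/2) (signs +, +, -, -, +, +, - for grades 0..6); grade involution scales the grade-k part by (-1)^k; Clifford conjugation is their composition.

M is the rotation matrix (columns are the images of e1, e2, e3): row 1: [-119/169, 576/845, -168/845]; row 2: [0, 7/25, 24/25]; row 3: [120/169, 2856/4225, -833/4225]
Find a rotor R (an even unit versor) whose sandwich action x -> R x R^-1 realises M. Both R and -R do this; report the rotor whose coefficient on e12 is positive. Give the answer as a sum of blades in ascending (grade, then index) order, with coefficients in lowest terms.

Method: write R = a + b12*e12 + b13*e13 + b23*e23 with a^2 + b12^2 + b13^2 + b23^2 = 1 (so R^-1 = ~R). Expanding the columns R e_j ~R gives tr M = 4a^2 - 1 and, from the antisymmetric part, M21 - M12 = -4a*b12, M13 - M31 = 4a*b13, M32 - M23 = -4a*b23.
Here tr M = -105/169, so a^2 = (1 + tr M)/4 = 16/169 and a = ±4/13. Taking a = 4/13: M21 - M12 = -576/845, M13 - M31 = -768/845, M32 - M23 = -48/169, giving b12 = 36/65, b13 = -48/65, b23 = 3/13, i.e. R = 4/13 + 36/65*e12 - 48/65*e13 + 3/13*e23.
Its e12 coefficient is already positive.
Answer: 4/13 + 36/65*e12 - 48/65*e13 + 3/13*e23. Why the constraint matters: R and -R act identically through the sandwich — M has trace -105/169 either way — so only the sign condition on e12 picks one of the two preimages.


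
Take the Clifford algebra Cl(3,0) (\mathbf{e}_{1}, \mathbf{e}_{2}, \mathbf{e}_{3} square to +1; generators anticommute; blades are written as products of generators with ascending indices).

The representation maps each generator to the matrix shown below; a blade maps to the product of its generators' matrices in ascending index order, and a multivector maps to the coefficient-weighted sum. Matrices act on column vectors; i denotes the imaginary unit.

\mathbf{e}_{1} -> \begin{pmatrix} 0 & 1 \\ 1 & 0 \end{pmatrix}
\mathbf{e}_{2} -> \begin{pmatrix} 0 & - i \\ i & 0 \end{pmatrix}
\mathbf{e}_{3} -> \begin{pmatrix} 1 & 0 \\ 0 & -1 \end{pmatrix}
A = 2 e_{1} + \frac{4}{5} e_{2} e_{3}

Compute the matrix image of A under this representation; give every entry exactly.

Bivector images (products of the table entries): rho(e_{2} e_{3}) = rho(\mathbf{e}_{2})rho(\mathbf{e}_{3}) = \begin{pmatrix} 0 & i \\ i & 0 \end{pmatrix}.
M = (2)*rho(e_{1}) + (\frac{4}{5})*rho(e_{2} e_{3}), summed entrywise:
Answer: \begin{pmatrix} 0 & 2 + \frac{4 i}{5} \\ 2 + \frac{4 i}{5} & 0 \end{pmatrix}


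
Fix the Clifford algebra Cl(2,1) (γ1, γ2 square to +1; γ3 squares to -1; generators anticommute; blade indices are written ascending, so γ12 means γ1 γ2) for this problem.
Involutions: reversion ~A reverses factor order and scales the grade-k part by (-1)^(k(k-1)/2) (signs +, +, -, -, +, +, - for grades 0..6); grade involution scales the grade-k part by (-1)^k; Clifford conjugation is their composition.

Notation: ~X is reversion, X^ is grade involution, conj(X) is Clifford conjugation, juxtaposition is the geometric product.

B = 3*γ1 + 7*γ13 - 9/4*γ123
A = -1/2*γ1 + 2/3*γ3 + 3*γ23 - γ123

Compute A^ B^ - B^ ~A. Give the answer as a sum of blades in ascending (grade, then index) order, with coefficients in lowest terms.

first term: 3/4 + 25/12*γ1 - 7*γ2 + 7/2*γ3 - 39/2*γ12 - 2*γ13 - 15/8*γ23 - 9*γ123
second term: 15/4 - 137/12*γ1 - 7*γ2 + 7/2*γ3 - 45/2*γ12 - 2*γ13 - 33/8*γ23 + 9*γ123
Answer: -3 + 27/2*γ1 + 3*γ12 + 9/4*γ23 - 18*γ123


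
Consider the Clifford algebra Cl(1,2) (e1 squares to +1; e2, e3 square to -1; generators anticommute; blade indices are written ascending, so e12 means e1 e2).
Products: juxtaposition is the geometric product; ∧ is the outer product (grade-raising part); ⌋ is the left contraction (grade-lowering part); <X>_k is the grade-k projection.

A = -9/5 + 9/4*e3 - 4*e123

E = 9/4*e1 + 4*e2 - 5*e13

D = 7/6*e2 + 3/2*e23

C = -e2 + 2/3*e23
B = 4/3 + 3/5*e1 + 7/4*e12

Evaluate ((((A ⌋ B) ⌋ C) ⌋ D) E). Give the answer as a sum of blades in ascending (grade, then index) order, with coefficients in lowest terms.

step 1: -12/5 - 27/25*e1 - 63/20*e12
step 2: 12/5*e2 - 8/5*e23
step 3: -2/5 - 18/5*e3
step 4: 171/10*e1 - 8/5*e2 + 101/10*e13 + 72/5*e23
Answer: 171/10*e1 - 8/5*e2 + 101/10*e13 + 72/5*e23


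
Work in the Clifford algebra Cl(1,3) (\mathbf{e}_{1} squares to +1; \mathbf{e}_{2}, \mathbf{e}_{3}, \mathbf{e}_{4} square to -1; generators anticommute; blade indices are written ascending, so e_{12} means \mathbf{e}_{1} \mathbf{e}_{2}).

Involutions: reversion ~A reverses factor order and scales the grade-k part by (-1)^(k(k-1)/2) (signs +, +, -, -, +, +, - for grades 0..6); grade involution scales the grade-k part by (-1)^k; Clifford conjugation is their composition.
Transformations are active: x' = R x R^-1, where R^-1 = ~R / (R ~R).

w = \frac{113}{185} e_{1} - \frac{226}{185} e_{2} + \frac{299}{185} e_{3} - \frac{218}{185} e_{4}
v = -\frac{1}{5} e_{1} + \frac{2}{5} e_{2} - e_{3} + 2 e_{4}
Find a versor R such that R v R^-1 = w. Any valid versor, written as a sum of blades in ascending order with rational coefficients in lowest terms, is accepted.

A norm check does it: q(v) = q(w) = -\frac{128}{25}, hence R = v + w = \frac{76}{185} e_{1} - \frac{152}{185} e_{2} + \frac{114}{185} e_{3} + \frac{152}{185} e_{4} realises the map — parallel part kept, (v - w)/2 negated, v carried to w.
Answer: \frac{76}{185} e_{1} - \frac{152}{185} e_{2} + \frac{114}{185} e_{3} + \frac{152}{185} e_{4}


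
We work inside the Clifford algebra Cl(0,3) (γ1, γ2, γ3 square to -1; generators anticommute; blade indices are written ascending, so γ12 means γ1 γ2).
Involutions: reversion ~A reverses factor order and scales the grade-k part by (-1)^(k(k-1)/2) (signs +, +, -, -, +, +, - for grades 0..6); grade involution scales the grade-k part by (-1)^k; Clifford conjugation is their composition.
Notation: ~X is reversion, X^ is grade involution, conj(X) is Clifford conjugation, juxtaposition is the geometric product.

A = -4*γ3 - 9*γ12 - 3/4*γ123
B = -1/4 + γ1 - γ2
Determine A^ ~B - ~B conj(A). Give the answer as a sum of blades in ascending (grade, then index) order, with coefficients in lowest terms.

first term: -9*γ1 - 9*γ2 - γ3 + 9/4*γ12 - 19/4*γ13 + 13/4*γ23 - 3/16*γ123
second term: -9*γ1 - 9*γ2 - γ3 - 9/4*γ12 + 19/4*γ13 - 13/4*γ23 + 3/16*γ123
Answer: 9/2*γ12 - 19/2*γ13 + 13/2*γ23 - 3/8*γ123


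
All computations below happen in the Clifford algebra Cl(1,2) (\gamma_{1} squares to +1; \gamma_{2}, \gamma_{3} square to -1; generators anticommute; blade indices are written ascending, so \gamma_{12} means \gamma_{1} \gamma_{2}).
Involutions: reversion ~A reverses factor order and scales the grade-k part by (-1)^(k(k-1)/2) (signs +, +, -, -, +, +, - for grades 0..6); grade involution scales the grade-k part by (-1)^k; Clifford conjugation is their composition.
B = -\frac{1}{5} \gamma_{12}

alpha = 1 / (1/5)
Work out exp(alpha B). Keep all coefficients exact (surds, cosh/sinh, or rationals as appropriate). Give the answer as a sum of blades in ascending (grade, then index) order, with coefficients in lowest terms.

B^2 = (-\frac{1}{5})^2*(\gamma_{12})^2 = \frac{1}{25}*(+1) = \frac{1}{25} (a basis 2-blade squares to minus the product of its generators' squares).
B^2 = \frac{1}{25} — hyperbolic case — the even/odd split gives cosh and sinh: l = \frac{1}{5}, alpha*l = 1, so exp(alpha B) = cosh(1) + (sinh(1)/(\frac{1}{5}))*B = \cosh{\left(1 \right)} + (5 \sinh{\left(1 \right)})*B.
Answer: \cosh{\left(1 \right)} - \sinh{\left(1 \right)} \gamma_{12}


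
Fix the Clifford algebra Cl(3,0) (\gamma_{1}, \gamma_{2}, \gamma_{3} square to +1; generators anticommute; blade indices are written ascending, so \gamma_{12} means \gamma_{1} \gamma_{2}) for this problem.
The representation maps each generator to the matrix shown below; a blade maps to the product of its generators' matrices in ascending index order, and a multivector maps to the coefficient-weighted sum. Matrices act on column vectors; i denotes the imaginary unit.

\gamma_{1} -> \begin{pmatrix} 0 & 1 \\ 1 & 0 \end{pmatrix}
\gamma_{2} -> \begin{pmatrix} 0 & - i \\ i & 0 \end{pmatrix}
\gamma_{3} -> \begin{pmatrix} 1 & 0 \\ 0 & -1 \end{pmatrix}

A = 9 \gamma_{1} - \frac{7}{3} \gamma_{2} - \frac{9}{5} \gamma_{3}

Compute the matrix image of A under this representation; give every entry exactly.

M = (9)*rho(\gamma_{1}) + (-\frac{7}{3})*rho(\gamma_{2}) + (-\frac{9}{5})*rho(\gamma_{3}), summed entrywise:
Answer: \begin{pmatrix} - \frac{9}{5} & 9 + \frac{7 i}{3} \\ 9 - \frac{7 i}{3} & \frac{9}{5} \end{pmatrix}


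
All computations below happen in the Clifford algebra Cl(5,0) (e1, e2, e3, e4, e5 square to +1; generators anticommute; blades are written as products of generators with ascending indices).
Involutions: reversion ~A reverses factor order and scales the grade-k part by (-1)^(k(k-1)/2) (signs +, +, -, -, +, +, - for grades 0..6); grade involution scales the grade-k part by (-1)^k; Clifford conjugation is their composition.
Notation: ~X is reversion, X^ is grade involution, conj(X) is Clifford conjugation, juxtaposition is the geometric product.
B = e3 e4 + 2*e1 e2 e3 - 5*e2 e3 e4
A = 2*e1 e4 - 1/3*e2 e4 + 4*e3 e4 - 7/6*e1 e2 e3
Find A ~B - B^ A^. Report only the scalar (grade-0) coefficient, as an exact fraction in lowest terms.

first term: 5/3 - 20*e2 - 5/3*e3 + 2*e1 e3 + 35/6*e1 e4 - 1/3*e2 e3 + 10*e1 e2 e3 + 55/6*e1 e2 e4 + 2/3*e1 e3 e4 + 4*e2 e3 e4
second term: -5/3 - 20*e2 - 5/3*e3 + 2*e1 e3 + 35/6*e1 e4 - 1/3*e2 e3 - 10*e1 e2 e3 - 55/6*e1 e2 e4 - 2/3*e1 e3 e4 - 4*e2 e3 e4
Answer: 10/3


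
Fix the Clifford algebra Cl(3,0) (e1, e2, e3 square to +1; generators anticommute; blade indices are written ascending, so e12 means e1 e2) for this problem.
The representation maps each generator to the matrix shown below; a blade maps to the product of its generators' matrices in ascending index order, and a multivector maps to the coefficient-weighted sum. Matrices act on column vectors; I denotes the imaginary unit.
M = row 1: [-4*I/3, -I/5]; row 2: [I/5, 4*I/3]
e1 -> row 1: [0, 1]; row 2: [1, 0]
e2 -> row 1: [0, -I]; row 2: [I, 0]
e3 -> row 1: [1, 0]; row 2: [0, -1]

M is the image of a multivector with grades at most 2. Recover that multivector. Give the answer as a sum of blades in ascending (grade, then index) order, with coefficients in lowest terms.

Method: 1, rho(e1), rho(e2), rho(e3) form a trace-orthogonal basis of the 2x2 complex matrices (tr(X Y) = 2 if X = Y, else 0), so M = m0*1 + m1*rho(e1) + m2*rho(e2) + m3*rho(e3) with m0 = tr(M)/2 = 0, m1 = tr(M rho(e1))/2 = 0, m2 = tr(M rho(e2))/2 = 1/5, m3 = tr(M rho(e3))/2 = -4*I/3.
Multiplying table entries, the bivector images are rho(e12) = I*rho(e3), rho(e13) = -I*rho(e2), rho(e23) = I*rho(e1); with real blade coefficients the real parts of m0..m3 are the coefficients of 1, e1, e2, e3 and the imaginary parts give the bivectors (e23: Im m1, e13: -Im m2, e12: Im m3).
Answer: 1/5*e2 - 4/3*e12


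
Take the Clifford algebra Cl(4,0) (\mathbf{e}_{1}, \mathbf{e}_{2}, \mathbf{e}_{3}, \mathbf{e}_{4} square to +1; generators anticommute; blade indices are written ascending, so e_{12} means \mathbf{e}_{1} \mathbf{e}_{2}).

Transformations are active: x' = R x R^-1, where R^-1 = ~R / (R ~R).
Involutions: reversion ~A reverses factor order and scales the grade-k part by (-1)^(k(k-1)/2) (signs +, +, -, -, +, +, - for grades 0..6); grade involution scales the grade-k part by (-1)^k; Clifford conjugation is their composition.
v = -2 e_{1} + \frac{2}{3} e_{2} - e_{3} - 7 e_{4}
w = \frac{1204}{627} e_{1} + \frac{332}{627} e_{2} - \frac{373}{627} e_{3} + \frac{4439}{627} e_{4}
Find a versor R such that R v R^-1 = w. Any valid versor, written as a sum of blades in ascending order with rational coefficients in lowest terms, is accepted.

Reasoning: v^2 = w^2 = \frac{490}{9} since conjugation preserves the quadratic form; R = v + w = -\frac{50}{627} e_{1} + \frac{250}{209} e_{2} - \frac{1000}{627} e_{3} + \frac{50}{627} e_{4} is then valid when invertible, keeping its own part and reversing (v - w)/2.
Answer: -\frac{50}{627} e_{1} + \frac{250}{209} e_{2} - \frac{1000}{627} e_{3} + \frac{50}{627} e_{4}


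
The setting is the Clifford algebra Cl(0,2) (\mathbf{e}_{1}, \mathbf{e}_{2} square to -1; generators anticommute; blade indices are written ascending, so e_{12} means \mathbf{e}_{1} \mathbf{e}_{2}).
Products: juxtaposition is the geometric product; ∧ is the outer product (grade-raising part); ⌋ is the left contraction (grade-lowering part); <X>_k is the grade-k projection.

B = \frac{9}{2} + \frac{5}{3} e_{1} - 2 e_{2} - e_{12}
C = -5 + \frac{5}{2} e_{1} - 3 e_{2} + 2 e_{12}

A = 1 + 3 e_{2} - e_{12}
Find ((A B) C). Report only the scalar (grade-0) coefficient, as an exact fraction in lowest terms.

step 1: \frac{19}{2} - \frac{10}{3} e_{1} + \frac{59}{6} e_{2} - \frac{21}{2} e_{12}
step 2: \frac{34}{3} + \frac{343}{12} e_{1} - \frac{389}{4} e_{2} + \frac{683}{12} e_{12}
Answer: \frac{34}{3}


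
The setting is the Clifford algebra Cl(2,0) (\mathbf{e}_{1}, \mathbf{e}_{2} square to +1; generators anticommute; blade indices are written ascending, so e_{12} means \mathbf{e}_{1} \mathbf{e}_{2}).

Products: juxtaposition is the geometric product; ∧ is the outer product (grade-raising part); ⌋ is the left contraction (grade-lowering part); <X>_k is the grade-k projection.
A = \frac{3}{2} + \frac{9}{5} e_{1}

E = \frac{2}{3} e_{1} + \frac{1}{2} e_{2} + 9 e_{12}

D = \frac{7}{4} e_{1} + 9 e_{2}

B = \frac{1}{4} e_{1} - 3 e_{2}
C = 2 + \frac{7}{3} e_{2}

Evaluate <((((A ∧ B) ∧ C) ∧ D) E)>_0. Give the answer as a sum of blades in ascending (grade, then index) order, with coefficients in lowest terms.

step 1: \frac{3}{8} e_{1} - \frac{9}{2} e_{2} - \frac{27}{5} e_{12}
step 2: \frac{3}{4} e_{1} - 9 e_{2} - \frac{397}{40} e_{12}
step 3: \frac{45}{2} e_{12}
step 4: -\frac{405}{2} + \frac{45}{4} e_{1} - 15 e_{2}
step 5: -\frac{405}{2}
Answer: -\frac{405}{2}


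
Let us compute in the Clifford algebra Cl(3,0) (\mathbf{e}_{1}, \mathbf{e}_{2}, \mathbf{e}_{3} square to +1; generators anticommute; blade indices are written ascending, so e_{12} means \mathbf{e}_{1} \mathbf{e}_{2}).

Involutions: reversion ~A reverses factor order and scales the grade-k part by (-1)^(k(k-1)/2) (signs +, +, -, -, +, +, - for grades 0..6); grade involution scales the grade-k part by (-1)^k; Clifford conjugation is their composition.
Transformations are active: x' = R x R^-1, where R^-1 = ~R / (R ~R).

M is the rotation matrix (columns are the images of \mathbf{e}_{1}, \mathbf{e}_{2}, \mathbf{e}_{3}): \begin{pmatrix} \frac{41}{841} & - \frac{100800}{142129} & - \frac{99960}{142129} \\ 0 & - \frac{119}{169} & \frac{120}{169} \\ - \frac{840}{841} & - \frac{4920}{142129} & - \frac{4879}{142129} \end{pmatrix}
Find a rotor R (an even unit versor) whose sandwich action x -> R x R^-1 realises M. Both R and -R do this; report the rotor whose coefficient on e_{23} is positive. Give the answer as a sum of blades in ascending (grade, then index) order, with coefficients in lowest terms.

Method: write R = a + b12*e_{12} + b13*e_{13} + b23*e_{23} with a^2 + b12^2 + b13^2 + b23^2 = 1 (so R^-1 = ~R). Expanding the columns R e_j ~R gives tr M = 4a^2 - 1 and, from the antisymmetric part, M21 - M12 = -4a*b12, M13 - M31 = 4a*b13, M32 - M23 = -4a*b23.
Here tr M = -\frac{98029}{142129}, so a^2 = (1 + tr M)/4 = \frac{11025}{142129} and a = ±\frac{105}{377}. Taking a = \frac{105}{377}: M21 - M12 = \frac{100800}{142129}, M13 - M31 = \frac{42000}{142129}, M32 - M23 = -\frac{105840}{142129}, giving b12 = -\frac{240}{377}, b13 = \frac{100}{377}, b23 = \frac{252}{377}, i.e. R = \frac{105}{377} - \frac{240}{377} e_{12} + \frac{100}{377} e_{13} + \frac{252}{377} e_{23}.
Its e_{23} coefficient is already positive.
Answer: \frac{105}{377} - \frac{240}{377} e_{12} + \frac{100}{377} e_{13} + \frac{252}{377} e_{23}. Uniqueness: Spin(3) -> SO(3) maps R and -R to the same rotation of trace -\frac{98029}{142129}; fixing the sign of the e_{23} coefficient removes the ambiguity.


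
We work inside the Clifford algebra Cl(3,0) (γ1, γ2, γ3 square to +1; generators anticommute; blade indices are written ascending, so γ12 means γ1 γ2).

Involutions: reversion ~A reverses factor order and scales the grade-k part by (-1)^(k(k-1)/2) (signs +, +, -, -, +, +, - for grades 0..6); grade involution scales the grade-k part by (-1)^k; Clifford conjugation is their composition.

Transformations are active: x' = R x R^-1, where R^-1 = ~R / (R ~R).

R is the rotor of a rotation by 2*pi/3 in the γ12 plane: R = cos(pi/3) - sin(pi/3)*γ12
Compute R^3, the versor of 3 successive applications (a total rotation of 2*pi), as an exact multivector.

Because a rotor carries half the rotation angle, composing 3 copies of this γ12-plane rotor multiplies the phase: 3*(pi/3) = pi, hence R^3 = cos(pi) - sin(pi)*γ12.
cos(pi) = -1 and sin(pi) = 0, so R^3 = -1. The total rotation 2*pi is 1 full turn, so every vector returns to itself, yet the rotor is -1, on the OTHER sheet of the double cover (an odd number of 2*pi turns).
Answer: -1


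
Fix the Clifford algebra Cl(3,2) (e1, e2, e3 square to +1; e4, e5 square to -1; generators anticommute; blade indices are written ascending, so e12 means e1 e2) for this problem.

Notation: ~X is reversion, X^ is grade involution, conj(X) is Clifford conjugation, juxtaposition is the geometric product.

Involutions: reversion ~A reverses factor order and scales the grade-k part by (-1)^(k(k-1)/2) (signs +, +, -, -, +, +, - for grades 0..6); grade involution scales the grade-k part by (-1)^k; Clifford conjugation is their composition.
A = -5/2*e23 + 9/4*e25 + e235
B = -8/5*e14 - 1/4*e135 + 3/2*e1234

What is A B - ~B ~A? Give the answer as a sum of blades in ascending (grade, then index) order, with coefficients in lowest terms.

first term: 1/4*e12 + 15/4*e14 - 9/16*e123 + 5/8*e125 - 3/2*e145 + 4*e1234 + 18/5*e1245 - 27/8*e1345 - 8/5*e12345
second term: -1/4*e12 - 15/4*e14 + 9/16*e123 - 5/8*e125 + 3/2*e145 + 4*e1234 + 18/5*e1245 - 27/8*e1345 - 8/5*e12345
Answer: 1/2*e12 + 15/2*e14 - 9/8*e123 + 5/4*e125 - 3*e145


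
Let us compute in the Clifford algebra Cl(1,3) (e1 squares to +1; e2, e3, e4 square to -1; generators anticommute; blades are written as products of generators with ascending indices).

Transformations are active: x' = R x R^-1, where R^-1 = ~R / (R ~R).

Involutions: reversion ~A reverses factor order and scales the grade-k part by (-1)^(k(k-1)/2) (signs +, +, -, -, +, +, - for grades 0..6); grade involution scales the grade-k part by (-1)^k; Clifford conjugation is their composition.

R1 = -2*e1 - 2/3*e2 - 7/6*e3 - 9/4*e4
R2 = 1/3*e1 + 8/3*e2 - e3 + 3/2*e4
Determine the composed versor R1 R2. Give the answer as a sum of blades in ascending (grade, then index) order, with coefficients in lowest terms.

Distribute over the terms of R1 (each basis-blade product reordered to ascending indices, repeated generators contracted through their squares):
(-2*e1) R2 = -2/3 - 16/3*e1 e2 + 2*e1 e3 - 3*e1 e4
(-2/3*e2) R2 = 16/9 + 2/9*e1 e2 + 2/3*e2 e3 - e2 e4
(-7/6*e3) R2 = -7/6 + 7/18*e1 e3 + 28/9*e2 e3 - 7/4*e3 e4
(-9/4*e4) R2 = 27/8 + 3/4*e1 e4 + 6*e2 e4 - 9/4*e3 e4
Summing the partial products and collecting blades:
Answer: 239/72 - 46/9*e1 e2 + 43/18*e1 e3 - 9/4*e1 e4 + 34/9*e2 e3 + 5*e2 e4 - 4*e3 e4


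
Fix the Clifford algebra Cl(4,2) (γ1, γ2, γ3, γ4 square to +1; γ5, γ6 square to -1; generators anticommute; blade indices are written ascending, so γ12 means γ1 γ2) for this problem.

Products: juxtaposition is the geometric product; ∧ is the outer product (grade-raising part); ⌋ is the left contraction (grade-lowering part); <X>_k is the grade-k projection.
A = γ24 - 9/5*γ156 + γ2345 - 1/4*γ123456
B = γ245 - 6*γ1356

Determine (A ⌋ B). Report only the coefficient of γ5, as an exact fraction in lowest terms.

step 1: -54/5*γ3 - γ5
Answer: -1


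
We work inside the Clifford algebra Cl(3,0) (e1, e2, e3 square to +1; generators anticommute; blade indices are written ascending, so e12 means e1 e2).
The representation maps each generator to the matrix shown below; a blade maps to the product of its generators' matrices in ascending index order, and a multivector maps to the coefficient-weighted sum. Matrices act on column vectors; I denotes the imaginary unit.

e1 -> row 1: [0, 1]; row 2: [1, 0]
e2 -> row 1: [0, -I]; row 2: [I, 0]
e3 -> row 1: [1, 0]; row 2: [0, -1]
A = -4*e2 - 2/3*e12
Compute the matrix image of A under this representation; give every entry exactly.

Bivector images (products of the table entries): rho(e12) = rho(e1)rho(e2) = row 1: [I, 0]; row 2: [0, -I].
M = (-4)*rho(e2) + (-2/3)*rho(e12), summed entrywise:
Answer: row 1: [-2*I/3, 4*I]; row 2: [-4*I, 2*I/3]


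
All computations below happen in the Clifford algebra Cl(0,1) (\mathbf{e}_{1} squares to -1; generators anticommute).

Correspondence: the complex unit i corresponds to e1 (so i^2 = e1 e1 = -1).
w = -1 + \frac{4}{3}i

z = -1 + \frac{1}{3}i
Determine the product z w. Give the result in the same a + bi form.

In blades: z = -1 + \frac{1}{3} e_{1}, w = -1 + \frac{4}{3} e_{1}.
Distribute z over w term by term (generator squares from the signature, products reordered to ascending indices): (-1)*w = 1 - \frac{4}{3} e_{1}; (\frac{1}{3} e_{1})*w = -\frac{4}{9} - \frac{1}{3} e_{1}.
Sum: \frac{5}{9} - \frac{5}{3} e_{1}; translating back through the correspondence:
Answer: \frac{5}{9} - \frac{5}{3}i


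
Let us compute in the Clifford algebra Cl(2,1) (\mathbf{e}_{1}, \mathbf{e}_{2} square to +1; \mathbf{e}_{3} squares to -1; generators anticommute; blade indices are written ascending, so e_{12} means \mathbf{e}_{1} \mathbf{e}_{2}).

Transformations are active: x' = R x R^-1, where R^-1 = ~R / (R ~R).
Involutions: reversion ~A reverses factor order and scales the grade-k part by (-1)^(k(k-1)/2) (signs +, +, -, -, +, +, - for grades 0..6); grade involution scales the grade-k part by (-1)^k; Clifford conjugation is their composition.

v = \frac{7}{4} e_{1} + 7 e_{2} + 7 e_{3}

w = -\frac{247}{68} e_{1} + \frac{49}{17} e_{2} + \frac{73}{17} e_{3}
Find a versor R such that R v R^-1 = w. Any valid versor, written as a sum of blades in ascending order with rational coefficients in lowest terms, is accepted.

Take R = v + w = -\frac{32}{17} e_{1} + \frac{168}{17} e_{2} + \frac{192}{17} e_{3}. Because q(v) = q(w) = \frac{49}{16}, conjugation by R sends v exactly to w.
Answer: -\frac{32}{17} e_{1} + \frac{168}{17} e_{2} + \frac{192}{17} e_{3}


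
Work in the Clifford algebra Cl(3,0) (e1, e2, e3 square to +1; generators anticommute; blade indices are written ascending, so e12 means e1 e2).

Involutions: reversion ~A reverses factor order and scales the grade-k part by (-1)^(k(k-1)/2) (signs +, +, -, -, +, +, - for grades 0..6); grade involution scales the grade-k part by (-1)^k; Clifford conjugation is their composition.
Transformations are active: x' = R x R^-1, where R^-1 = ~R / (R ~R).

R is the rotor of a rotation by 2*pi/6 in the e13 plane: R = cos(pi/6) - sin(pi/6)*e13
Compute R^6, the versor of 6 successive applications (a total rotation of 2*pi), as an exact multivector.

The rotor phase is half the rotation angle and phases add under composition, so 6 steps in the e13 plane accumulate phase 6*(pi/6) = pi: R^6 = cos(pi) - sin(pi)*e13.
cos(pi) = -1 and sin(pi) = 0, so R^6 = -1. The total rotation 2*pi is 1 full turn, so every vector returns to itself, yet the rotor is -1, on the OTHER sheet of the double cover (an odd number of 2*pi turns).
Answer: -1


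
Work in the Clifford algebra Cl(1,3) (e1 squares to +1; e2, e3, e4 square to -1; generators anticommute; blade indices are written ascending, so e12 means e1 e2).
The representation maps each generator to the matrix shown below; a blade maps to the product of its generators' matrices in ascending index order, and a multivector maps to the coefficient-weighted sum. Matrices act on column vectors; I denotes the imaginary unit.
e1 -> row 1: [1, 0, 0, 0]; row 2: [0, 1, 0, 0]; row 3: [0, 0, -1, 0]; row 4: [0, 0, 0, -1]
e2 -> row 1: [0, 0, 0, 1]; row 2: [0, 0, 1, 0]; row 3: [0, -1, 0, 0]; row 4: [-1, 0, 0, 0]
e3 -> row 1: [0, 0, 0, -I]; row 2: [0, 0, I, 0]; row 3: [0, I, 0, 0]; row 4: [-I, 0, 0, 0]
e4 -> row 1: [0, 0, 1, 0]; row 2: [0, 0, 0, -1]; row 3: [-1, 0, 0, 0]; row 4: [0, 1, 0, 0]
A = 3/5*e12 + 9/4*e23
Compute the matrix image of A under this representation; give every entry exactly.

Bivector images (products of the table entries): rho(e12) = rho(e1)rho(e2) = row 1: [0, 0, 0, 1]; row 2: [0, 0, 1, 0]; row 3: [0, 1, 0, 0]; row 4: [1, 0, 0, 0]; rho(e23) = rho(e2)rho(e3) = row 1: [-I, 0, 0, 0]; row 2: [0, I, 0, 0]; row 3: [0, 0, -I, 0]; row 4: [0, 0, 0, I].
M = (3/5)*rho(e12) + (9/4)*rho(e23), summed entrywise:
Answer: row 1: [-9*I/4, 0, 0, 3/5]; row 2: [0, 9*I/4, 3/5, 0]; row 3: [0, 3/5, -9*I/4, 0]; row 4: [3/5, 0, 0, 9*I/4]


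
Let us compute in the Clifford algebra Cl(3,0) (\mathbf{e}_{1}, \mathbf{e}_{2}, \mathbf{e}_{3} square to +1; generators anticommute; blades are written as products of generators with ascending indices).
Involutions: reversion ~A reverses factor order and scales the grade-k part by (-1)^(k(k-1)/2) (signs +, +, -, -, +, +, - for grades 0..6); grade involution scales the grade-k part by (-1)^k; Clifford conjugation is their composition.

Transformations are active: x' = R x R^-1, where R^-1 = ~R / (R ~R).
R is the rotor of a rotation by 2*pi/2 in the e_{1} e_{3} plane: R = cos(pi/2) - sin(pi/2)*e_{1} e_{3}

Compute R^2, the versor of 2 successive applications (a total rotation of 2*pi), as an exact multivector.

Rotor phase runs at HALF the rotation angle; powers of one rotor simply add phase, so after 2 steps in e_{1} e_{3} the phase is 2*pi/2 = \pi and R^2 = cos(\pi) - sin(\pi)*e_{1} e_{3}.
cos(\pi) = -1 and sin(\pi) = 0, so R^2 = -1. The total rotation 2*pi is 1 full turn, so every vector returns to itself, yet the rotor is -1, on the OTHER sheet of the double cover (an odd number of 2*pi turns).
Answer: -1


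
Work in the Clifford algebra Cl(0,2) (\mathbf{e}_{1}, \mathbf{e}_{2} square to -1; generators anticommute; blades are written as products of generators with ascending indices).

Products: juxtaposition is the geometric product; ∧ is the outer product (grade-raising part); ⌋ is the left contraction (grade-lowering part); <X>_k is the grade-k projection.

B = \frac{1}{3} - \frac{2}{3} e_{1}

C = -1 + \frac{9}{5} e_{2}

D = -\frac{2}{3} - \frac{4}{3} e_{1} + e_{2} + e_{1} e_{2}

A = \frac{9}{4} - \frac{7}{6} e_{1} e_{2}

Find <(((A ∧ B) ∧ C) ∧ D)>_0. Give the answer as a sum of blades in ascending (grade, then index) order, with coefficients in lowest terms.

step 1: \frac{3}{4} - \frac{3}{2} e_{1} - \frac{7}{18} e_{1} e_{2}
step 2: -\frac{3}{4} + \frac{3}{2} e_{1} + \frac{27}{20} e_{2} - \frac{104}{45} e_{1} e_{2}
step 3: \frac{1}{2} - \frac{33}{20} e_{2} + \frac{2209}{540} e_{1} e_{2}
step 4: \frac{1}{2}
Answer: \frac{1}{2}


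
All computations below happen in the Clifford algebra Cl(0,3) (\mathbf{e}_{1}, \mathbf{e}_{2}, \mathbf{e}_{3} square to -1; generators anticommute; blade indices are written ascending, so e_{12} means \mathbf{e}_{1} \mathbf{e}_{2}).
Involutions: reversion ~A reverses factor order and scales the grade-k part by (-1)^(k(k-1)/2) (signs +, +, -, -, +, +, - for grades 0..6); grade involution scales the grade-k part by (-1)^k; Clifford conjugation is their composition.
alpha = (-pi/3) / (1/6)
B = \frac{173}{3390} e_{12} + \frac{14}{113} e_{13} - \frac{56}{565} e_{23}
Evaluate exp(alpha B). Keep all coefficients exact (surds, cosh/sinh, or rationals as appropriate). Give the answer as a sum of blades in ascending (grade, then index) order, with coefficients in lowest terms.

B^2 term by term: the squares give (\frac{173}{3390})^2*(e_{12})^2 + (\frac{14}{113})^2*(e_{13})^2 + (-\frac{56}{565})^2*(e_{23})^2 = \frac{29929}{11492100}*(-1) + \frac{196}{12769}*(-1) + \frac{3136}{319225}*(-1) = -\frac{1}{36} (each basis 2-blade squares to minus the product of its generators' squares); cross terms between blades sharing an index anticommute and cancel. So B^2 = -\frac{1}{36}.
B^2 = -\frac{1}{36} — B^2 < 0, so the exponential closes trigonometrically: l = \frac{1}{6}, alpha*l = - \frac{\pi}{3}, so exp(alpha B) = cos(- \frac{\pi}{3}) + (sin(- \frac{\pi}{3})/(\frac{1}{6}))*B = \frac{1}{2} + (- 3 \sqrt{3})*B.
Answer: \frac{1}{2} - \frac{173 \sqrt{3}}{1130} e_{12} - \frac{42 \sqrt{3}}{113} e_{13} + \frac{168 \sqrt{3}}{565} e_{23}


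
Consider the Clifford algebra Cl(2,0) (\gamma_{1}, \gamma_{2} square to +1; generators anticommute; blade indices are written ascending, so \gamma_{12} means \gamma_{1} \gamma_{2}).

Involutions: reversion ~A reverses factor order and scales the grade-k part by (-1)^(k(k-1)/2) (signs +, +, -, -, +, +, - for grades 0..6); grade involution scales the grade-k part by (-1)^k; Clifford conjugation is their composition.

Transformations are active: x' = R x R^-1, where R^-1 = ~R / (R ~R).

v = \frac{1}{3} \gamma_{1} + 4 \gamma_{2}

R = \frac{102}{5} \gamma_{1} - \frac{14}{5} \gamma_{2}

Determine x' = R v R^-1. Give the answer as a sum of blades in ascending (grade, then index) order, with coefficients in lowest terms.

~R = \frac{102}{5} \gamma_{1} - \frac{14}{5} \gamma_{2}, and R ~R = 424, so R^-1 = ~R / (424).
R v = -\frac{22}{5} + \frac{1238}{15} \gamma_{12}
Answer: -\frac{3008}{3975} \gamma_{1} - \frac{5223}{1325} \gamma_{2}


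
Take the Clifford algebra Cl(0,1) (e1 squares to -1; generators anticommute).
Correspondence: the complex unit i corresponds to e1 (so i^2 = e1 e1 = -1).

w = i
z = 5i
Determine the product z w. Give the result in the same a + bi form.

In blades: z = 5*e1, w = e1.
Distribute z over w term by term (generator squares from the signature, products reordered to ascending indices): (5*e1)*w = -5.
Sum: -5; translating back through the correspondence:
Answer: -5


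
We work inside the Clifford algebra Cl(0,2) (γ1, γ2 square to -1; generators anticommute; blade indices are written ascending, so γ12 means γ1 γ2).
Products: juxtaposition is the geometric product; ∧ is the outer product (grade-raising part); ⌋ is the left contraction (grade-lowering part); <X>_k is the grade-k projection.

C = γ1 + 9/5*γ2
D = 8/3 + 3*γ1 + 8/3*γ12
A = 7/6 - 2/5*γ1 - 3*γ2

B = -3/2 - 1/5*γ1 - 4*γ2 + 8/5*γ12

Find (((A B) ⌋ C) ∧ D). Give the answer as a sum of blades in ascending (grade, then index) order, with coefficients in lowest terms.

step 1: -1383/100 - 133/30*γ1 + 71/150*γ2 + 43/15*γ12
step 2: 1343/375 - 1383/100*γ1 - 12447/500*γ2
step 3: 10744/1125 - 3267/125*γ1 - 8298/125*γ2 + 75809/900*γ12
Answer: 10744/1125 - 3267/125*γ1 - 8298/125*γ2 + 75809/900*γ12


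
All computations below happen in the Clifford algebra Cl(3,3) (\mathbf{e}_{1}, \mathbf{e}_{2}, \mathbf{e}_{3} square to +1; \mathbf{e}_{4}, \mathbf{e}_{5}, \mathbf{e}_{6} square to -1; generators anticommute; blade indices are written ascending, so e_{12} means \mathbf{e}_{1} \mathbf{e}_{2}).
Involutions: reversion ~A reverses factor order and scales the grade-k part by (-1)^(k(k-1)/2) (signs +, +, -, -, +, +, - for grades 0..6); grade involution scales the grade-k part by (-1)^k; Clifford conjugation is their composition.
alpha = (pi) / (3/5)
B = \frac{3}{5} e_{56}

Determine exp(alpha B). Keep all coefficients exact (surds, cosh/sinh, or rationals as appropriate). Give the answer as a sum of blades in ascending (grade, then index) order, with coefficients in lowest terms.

B^2 = (\frac{3}{5})^2*(e_{56})^2 = \frac{9}{25}*(-1) = -\frac{9}{25} (a basis 2-blade squares to minus the product of its generators' squares).
B^2 = -\frac{9}{25} — since the square is negative, the closed form is circular: l = \frac{3}{5}, alpha*l = \pi, so exp(alpha B) = cos(\pi) + (sin(\pi)/(\frac{3}{5}))*B = -1 + (0)*B.
Answer: -1


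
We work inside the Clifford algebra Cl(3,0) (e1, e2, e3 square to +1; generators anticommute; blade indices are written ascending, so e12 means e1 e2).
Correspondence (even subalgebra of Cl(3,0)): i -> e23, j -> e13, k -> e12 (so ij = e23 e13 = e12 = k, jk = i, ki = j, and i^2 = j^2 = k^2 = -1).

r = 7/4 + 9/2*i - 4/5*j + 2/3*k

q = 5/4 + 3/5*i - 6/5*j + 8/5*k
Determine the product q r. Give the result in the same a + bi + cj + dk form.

In blades: q = 5/4 + 8/5*e12 - 6/5*e13 + 3/5*e23, r = 7/4 + 2/3*e12 - 4/5*e13 + 9/2*e23.
Distribute q over r term by term (generator squares from the signature, products reordered to ascending indices): (5/4)*r = 35/16 + 5/6*e12 - e13 + 45/8*e23; (8/5*e12)*r = -16/15 + 14/5*e12 + 36/5*e13 + 32/25*e23; (-6/5*e13)*r = -24/25 + 27/5*e12 - 21/10*e13 - 4/5*e23; (3/5*e23)*r = -27/10 - 12/25*e12 - 2/5*e13 + 21/20*e23.
Sum: -3047/1200 + 1283/150*e12 + 37/10*e13 + 1431/200*e23; translating back through the correspondence:
Answer: -3047/1200 + 1431/200*i + 37/10*j + 1283/150*k


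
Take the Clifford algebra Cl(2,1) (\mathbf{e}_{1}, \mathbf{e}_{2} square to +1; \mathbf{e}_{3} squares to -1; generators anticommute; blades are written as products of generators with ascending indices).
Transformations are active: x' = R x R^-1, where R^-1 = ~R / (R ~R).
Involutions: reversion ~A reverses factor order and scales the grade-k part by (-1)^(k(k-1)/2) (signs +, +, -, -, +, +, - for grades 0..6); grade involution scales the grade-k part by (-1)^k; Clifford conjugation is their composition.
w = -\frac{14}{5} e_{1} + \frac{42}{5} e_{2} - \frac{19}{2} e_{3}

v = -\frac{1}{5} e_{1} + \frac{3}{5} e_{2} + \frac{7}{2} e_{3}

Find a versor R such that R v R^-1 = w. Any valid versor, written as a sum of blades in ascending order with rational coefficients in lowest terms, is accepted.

Sketch: the shared square -\frac{237}{20} makes R = v + w = -3 e_{1} + 9 e_{2} - 6 e_{3} the natural versor; its sandwich fixes that direction, negates (v - w)/2, and sends v to w.
Answer: -3 e_{1} + 9 e_{2} - 6 e_{3}


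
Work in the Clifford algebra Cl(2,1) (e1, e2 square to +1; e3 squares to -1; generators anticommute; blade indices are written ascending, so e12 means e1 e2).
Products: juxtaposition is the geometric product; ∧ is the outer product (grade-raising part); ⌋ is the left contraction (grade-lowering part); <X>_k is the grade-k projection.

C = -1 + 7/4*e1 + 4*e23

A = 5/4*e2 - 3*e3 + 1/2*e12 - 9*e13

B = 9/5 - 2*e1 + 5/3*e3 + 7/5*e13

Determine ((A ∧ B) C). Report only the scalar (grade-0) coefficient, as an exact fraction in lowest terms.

step 1: 9/4*e2 - 27/5*e3 + 17/5*e12 - 111/5*e13 + 25/12*e23 - 11/12*e123
step 2: 25/3 - 11/3*e1 - 149/5*e2 + 213/4*e3 - 7691/80*e12 + 181/4*e13 - 59/16*e23 + 73/16*e123
Answer: 25/3


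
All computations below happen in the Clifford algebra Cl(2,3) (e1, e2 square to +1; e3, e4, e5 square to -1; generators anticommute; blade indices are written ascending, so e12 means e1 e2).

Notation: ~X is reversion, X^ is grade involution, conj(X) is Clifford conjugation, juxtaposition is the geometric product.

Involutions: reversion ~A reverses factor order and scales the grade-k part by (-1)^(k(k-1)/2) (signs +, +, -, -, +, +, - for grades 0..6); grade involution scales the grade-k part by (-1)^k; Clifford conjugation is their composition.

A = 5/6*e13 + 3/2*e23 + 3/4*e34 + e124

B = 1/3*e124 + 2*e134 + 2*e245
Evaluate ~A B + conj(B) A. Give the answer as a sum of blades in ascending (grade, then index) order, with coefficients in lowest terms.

first term: -1/3 + 3/2*e1 - 5/3*e4 - 2*e15 - 2*e23 + 1/4*e123 + 3*e124 + 1/2*e134 - 5/18*e234 + 3/2*e235 + 3*e345 + 5/3*e12345
second term: 1/3 - 3/2*e1 + 5/3*e4 - 2*e15 - 2*e23 + 1/4*e123 + 3*e124 + 1/2*e134 - 5/18*e234 + 3/2*e235 + 3*e345 - 5/3*e12345
Answer: -4*e15 - 4*e23 + 1/2*e123 + 6*e124 + e134 - 5/9*e234 + 3*e235 + 6*e345


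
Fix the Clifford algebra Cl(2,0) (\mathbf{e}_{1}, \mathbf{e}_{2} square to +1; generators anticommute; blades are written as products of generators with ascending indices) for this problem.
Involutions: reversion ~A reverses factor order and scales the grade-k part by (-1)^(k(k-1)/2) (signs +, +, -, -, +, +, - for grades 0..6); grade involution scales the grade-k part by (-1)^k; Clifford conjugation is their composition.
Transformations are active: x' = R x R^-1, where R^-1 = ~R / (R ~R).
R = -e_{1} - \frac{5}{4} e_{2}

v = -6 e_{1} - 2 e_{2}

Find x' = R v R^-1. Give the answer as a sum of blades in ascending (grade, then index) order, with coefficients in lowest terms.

~R = -e_{1} - \frac{5}{4} e_{2}, and R ~R = \frac{41}{16}, so R^-1 = ~R / (\frac{41}{16}).
R v = \frac{17}{2} - \frac{11}{2} e_{1} e_{2}
Answer: -\frac{26}{41} e_{1} - \frac{258}{41} e_{2}
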